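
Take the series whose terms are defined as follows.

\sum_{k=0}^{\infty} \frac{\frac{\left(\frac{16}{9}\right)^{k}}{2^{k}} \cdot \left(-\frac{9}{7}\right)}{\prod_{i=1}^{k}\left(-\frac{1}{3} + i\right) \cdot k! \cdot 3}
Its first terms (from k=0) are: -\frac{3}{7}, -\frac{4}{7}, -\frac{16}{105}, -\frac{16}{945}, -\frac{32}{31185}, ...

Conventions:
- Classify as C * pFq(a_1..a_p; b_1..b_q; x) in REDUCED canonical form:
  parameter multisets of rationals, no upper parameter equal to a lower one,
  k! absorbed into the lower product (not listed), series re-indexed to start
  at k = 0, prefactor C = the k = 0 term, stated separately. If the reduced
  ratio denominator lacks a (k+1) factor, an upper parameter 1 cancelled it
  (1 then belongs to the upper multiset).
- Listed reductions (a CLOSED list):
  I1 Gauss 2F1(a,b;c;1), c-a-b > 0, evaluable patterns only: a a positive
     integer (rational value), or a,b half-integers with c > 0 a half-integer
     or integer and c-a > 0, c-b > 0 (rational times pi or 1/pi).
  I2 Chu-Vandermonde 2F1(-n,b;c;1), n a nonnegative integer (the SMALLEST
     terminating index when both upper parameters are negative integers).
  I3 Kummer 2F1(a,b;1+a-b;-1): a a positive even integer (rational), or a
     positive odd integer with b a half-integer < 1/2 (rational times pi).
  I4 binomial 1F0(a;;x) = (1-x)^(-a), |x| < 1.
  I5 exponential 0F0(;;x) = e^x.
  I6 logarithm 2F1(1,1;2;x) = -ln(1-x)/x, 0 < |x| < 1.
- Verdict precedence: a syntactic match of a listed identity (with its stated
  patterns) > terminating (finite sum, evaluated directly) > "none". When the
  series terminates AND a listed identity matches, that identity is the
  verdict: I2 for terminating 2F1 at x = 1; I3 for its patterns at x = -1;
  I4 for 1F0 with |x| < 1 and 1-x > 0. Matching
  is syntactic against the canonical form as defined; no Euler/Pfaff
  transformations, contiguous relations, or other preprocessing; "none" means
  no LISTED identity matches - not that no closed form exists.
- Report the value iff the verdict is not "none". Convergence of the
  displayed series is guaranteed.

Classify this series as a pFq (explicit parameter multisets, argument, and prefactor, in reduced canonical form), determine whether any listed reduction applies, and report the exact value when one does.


Prefactor -\frac{3}{7}, argument \frac{8}{9}: 0F1 with upper {-} over lower {\frac{2}{3}}. Verdict: none. A 0F1 with upper {-} fits none of I1-I6 at x = \frac{8}{9}; the sum runs forever.

Key step: t_0 = -\frac{3}{7} here, and the two k-th powers (prefactor -3/7) combine into one argument.
Term ratio: r(k) = \frac{8}{9} * 1 / [(k+\frac{2}{3}) (k+1)] - rational in k. x = \frac{8}{9}; t_0 = -\frac{3}{7}; negate the roots.


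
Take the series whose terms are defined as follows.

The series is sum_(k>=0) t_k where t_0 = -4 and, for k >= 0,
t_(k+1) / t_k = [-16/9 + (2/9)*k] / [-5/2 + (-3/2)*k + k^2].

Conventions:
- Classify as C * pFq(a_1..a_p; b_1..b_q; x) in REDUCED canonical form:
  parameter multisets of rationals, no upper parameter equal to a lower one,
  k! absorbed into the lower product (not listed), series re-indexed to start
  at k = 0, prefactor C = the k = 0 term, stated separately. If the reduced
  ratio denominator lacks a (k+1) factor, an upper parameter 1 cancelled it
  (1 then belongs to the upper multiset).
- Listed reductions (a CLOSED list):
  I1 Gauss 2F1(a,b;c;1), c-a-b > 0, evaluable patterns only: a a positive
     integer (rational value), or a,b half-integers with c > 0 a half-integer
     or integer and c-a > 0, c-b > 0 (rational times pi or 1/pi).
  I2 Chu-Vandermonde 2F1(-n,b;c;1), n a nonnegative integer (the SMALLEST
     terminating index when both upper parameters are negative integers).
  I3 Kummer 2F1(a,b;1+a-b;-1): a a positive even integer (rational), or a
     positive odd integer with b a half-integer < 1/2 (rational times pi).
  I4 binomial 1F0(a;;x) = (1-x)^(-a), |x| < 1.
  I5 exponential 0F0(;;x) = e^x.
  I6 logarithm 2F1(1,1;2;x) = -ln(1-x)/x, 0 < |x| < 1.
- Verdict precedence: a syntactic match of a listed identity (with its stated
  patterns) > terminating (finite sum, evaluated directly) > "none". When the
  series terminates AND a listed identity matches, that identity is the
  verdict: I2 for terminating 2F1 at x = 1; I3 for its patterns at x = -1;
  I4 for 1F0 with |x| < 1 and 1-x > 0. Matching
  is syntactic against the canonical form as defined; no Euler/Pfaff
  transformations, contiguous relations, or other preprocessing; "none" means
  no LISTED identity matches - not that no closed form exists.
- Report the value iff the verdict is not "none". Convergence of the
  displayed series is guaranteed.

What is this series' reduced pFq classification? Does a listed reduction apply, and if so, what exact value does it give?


At argument 2/9: a 1F1 with upper {-8}, lower {-5/2}, scaled by C = -4. Verdict: terminating. (-8)_k vanishes past k = 8, leaving a 9-term sum, computed directly. Exact value: -783181626404/87169610025.

The tell: x = (2/9) and roots of the ratio polynomials (C = -4) are the negated parameters.
Term ratio: r(k) = (2/9) * (k-8) / [(k-5/2) (k+1)] - rational in k, leading ratio (2/9); with t_0 = -4, classification follows.


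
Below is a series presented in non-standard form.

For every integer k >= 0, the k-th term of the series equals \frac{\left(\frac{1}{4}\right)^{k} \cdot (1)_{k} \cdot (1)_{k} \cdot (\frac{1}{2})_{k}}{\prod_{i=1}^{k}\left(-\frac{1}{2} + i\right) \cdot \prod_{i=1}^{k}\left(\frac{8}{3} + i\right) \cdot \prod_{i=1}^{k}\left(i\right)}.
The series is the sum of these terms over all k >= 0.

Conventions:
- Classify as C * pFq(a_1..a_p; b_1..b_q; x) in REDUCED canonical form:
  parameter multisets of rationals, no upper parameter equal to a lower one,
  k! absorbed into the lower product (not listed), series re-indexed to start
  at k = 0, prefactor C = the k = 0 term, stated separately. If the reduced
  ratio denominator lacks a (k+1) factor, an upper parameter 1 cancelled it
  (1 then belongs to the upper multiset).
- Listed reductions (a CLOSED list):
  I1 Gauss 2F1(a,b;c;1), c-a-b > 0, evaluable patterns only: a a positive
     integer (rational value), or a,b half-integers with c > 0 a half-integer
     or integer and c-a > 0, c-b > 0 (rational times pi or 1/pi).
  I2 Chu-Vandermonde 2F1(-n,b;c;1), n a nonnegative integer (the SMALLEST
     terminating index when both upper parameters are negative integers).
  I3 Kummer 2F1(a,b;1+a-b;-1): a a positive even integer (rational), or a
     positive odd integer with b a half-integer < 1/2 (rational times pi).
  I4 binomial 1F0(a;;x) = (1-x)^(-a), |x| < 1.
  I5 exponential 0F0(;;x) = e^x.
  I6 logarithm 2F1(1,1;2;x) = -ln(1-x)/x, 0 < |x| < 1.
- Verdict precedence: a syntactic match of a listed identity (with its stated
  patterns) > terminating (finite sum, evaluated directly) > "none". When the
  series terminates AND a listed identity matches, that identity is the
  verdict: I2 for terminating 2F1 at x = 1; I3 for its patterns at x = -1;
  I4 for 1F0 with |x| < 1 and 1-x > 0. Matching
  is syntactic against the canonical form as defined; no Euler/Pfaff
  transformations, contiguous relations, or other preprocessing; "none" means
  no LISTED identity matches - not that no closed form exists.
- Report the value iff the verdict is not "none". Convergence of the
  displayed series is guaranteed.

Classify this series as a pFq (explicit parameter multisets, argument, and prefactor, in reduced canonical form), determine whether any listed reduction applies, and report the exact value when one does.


Canonical form: C = 1 times 2F1 with upper {1, 1}, lower {\frac{11}{3}}, x = \frac{1}{4}. Verdict: no listed reduction: x = \frac{1}{4} and upper {1, 1} fail every I1-I6 pattern.

Key observation: x = \frac{1}{4} and the lower running product (C = 1, x = 1/4) is a rising factorial.
Adjacent-term ratio: r(k) = \frac{1}{4} * (k+1) (k+1) / [(k+\frac{11}{3}) (k+1)] - rational in k. x = \frac{1}{4}; t_0 = 1; negate the roots.


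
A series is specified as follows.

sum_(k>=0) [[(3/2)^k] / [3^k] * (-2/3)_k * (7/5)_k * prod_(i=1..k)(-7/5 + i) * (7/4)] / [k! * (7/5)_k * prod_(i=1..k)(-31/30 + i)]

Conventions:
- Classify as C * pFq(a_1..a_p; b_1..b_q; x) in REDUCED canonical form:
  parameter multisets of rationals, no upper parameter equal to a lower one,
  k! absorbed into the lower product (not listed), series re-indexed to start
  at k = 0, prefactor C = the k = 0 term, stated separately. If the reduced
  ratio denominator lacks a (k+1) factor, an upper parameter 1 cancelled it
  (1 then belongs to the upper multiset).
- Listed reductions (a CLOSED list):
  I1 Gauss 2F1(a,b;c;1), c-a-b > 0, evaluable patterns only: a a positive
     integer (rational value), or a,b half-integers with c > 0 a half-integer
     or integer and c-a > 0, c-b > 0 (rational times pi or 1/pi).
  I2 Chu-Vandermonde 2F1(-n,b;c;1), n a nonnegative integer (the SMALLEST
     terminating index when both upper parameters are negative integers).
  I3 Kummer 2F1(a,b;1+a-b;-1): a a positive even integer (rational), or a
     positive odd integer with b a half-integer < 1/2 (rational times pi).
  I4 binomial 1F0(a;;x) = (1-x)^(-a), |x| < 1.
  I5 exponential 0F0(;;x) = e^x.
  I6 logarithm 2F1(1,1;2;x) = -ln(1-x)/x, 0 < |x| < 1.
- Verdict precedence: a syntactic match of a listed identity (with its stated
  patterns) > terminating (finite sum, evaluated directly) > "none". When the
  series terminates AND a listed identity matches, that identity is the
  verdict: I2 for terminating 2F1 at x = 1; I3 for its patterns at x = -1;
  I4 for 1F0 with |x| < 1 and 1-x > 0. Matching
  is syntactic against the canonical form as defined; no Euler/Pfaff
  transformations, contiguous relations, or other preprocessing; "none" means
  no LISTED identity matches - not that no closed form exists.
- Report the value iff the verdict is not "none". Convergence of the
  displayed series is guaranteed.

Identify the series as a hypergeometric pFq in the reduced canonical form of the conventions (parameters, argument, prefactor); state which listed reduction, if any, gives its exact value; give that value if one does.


With C = 7/4: the canonical form is 2F1(-2/3, -2/5; -1/30; 1/2). Verdict: none. A 2F1 with upper {-2/3, -2/5} fits none of I1-I6 at x = 1/2; the sum runs forever.

Key observation: t_0 = 7/4 here, and the parameter 7/5 appears in both the upper and lower lists and cancels.
Consecutive-term ratio: r(k) = (1/2) * (k-2/3) (k-2/5) / [(k-1/30) (k+1)] ; factor over Q: parameters, x = (1/2), and C = 7/4.


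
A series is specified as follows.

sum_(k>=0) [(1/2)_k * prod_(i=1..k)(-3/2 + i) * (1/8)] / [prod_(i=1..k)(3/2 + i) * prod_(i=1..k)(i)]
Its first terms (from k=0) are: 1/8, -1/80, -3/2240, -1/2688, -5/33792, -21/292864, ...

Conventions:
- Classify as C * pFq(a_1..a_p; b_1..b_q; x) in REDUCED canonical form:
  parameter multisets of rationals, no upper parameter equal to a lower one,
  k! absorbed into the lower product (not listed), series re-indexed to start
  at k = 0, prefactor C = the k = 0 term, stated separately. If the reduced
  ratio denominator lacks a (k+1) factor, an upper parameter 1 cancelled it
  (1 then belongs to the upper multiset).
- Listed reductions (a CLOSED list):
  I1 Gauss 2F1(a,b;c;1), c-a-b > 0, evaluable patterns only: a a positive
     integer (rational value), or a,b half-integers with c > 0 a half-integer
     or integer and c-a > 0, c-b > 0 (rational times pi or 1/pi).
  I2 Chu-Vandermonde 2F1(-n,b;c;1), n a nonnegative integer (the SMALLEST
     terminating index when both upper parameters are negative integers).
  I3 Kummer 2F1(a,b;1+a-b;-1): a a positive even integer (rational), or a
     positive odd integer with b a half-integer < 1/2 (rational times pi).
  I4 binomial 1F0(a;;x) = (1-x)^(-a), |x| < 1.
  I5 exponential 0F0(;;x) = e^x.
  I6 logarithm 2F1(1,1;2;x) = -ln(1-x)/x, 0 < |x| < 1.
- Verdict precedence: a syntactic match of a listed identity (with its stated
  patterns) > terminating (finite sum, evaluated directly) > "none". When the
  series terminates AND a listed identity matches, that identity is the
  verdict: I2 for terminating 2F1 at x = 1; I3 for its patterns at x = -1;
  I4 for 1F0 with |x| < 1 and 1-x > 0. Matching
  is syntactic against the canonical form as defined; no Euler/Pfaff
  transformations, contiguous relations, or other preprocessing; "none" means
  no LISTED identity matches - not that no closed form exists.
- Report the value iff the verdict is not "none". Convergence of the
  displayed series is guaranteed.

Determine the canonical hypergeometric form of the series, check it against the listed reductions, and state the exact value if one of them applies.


The series (x = 1) is 2F1: upper {-1/2, 1/2}, lower {5/2}, prefactor 1/8. Verdict (x = 1): Gauss's theorem I1 (half-integer case) applies (x = 1; upper {-1/2, 1/2} half-integers, c = 5/2 in the evaluable pattern). Sum: (9/256) * pi.

Key observation: with t_0 = 1/8, the product of the first k integers (C = 1/8) is k!.
Adjacent-term ratio: r(k) = 1 * (k-1/2) (k+1/2) / [(k+5/2) (k+1)] - rational in k. x = 1; t_0 = 1/8; negate the roots.


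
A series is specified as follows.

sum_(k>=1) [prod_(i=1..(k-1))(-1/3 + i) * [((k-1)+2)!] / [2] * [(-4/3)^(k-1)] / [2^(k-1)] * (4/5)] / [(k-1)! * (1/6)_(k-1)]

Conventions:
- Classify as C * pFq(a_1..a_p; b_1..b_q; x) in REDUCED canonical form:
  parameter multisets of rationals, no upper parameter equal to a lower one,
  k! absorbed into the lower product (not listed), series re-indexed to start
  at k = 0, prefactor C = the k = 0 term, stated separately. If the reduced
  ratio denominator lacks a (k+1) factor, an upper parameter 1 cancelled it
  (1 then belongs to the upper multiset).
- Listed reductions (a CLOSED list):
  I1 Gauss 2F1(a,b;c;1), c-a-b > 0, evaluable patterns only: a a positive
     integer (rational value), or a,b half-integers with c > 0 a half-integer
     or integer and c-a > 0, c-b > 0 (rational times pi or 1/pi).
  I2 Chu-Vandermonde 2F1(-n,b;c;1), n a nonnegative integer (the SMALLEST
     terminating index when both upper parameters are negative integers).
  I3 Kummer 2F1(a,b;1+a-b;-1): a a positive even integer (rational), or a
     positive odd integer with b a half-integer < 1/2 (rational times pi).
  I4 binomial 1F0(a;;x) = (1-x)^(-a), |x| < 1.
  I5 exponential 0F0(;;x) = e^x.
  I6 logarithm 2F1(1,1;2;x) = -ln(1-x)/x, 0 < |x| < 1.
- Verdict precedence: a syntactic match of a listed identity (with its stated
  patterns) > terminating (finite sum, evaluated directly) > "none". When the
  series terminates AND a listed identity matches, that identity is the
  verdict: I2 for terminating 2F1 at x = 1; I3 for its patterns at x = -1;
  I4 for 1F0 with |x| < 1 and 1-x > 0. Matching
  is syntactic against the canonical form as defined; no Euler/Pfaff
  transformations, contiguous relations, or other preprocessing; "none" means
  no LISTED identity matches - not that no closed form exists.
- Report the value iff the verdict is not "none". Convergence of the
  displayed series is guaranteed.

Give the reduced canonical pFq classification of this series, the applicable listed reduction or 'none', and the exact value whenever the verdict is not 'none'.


Prefactor 4/5, argument -2/3: 2F1 with upper {2/3, 3} over lower {1/6}. Verdict: none. A 2F1 with upper {2/3, 3} fits none of I1-I6 at x = -2/3; the sum runs forever.

Structural cue: with t_0 = 4/5, the two k-th powers (prefactor 4/5) combine into one argument.
Ratio: r(k) = (-2/3) * (k+2/3) (k+3) / [(k+1/6) (k+1)] - poly over poly, x = (-2/3) from leading terms; C = 4/5 at k = 0.


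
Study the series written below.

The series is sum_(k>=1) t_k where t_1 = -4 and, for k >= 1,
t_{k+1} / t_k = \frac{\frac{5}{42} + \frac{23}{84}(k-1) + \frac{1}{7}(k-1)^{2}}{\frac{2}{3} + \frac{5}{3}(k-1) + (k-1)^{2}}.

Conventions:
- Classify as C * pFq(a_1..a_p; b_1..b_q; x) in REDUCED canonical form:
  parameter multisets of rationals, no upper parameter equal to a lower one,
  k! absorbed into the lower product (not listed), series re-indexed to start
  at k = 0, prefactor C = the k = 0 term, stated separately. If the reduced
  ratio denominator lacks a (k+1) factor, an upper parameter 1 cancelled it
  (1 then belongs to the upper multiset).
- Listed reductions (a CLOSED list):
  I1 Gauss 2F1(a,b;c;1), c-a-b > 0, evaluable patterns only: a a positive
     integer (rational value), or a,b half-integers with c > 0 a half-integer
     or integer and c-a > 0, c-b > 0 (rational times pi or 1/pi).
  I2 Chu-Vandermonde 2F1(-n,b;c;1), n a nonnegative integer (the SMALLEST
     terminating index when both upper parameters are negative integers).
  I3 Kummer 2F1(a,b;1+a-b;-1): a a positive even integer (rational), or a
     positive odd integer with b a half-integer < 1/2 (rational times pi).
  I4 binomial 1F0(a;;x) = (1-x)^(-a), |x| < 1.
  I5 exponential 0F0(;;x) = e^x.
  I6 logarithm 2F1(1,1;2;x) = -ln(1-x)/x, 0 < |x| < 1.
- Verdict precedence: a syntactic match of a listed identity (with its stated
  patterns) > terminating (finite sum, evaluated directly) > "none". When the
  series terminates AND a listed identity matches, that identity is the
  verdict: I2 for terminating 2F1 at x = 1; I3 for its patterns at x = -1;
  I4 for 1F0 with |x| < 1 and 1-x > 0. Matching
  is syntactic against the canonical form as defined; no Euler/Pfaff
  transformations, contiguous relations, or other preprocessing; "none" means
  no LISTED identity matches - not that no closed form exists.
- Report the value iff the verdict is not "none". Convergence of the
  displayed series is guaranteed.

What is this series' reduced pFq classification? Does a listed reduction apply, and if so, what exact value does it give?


With C = -4: the canonical form is 1F0(\frac{5}{4}; -; \frac{1}{7}). Verdict: binomial (I4) matches (the 1F0 binomial series: exponent -5/4, x = \frac{1}{7}). Hence: \left(-4\right) \cdot \left(\frac{6}{7}\right)^{-\frac{5}{4}}.

First insight: x = \frac{1}{7} and the expanded ratio factors over Q; C = -4, roots give parameters.
Term ratio: r(k) = \frac{1}{7} * (k+\frac{5}{4}) / [(k+1)] - rational in k, leading ratio \frac{1}{7}; with t_0 = -4, classification follows.


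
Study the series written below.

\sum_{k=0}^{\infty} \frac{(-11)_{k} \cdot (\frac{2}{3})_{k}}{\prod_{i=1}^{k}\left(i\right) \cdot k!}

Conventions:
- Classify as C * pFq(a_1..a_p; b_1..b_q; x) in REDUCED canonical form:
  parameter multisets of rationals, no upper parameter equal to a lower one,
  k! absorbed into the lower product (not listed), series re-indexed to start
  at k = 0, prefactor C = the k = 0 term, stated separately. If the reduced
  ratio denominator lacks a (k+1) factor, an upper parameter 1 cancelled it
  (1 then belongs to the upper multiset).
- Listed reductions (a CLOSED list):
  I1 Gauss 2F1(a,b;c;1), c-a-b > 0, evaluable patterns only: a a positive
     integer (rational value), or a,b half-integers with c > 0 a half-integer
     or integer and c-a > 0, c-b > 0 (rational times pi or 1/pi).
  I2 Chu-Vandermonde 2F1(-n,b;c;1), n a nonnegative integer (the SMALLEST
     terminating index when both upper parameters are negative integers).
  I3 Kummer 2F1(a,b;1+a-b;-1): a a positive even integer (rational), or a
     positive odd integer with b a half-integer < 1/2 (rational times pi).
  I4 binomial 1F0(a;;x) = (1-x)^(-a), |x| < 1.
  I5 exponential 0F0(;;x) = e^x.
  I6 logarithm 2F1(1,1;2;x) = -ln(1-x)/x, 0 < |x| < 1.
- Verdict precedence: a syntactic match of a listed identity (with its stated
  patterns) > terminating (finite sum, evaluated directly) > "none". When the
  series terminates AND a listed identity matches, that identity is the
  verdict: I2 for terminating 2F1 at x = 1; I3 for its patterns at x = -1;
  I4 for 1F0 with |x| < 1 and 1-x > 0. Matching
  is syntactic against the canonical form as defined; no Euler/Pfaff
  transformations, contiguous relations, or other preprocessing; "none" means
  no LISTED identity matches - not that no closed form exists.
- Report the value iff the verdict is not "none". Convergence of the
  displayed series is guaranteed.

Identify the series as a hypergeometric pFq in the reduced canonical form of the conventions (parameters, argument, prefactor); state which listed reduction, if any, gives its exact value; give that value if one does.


Canonical form: C = 1 times 2F1 with upper {-11, \frac{2}{3}}, lower {1}, x = 1. Verdict (x = 1): Vandermonde's identity (I2) applies (terminating 2F1 at x = 1 with n = 11, b = 2/3, c = 1). Its exact value is \frac{1071980}{14348907}.

First insight: with t_0 = 1, the lower running product (C = 1, x = 1) is a rising factorial.
Term ratio: r(k) = 1 * (k-11) (k+\frac{2}{3}) / [(k+1) (k+1)] - rational in k, leading ratio 1; with t_0 = 1, classification follows.


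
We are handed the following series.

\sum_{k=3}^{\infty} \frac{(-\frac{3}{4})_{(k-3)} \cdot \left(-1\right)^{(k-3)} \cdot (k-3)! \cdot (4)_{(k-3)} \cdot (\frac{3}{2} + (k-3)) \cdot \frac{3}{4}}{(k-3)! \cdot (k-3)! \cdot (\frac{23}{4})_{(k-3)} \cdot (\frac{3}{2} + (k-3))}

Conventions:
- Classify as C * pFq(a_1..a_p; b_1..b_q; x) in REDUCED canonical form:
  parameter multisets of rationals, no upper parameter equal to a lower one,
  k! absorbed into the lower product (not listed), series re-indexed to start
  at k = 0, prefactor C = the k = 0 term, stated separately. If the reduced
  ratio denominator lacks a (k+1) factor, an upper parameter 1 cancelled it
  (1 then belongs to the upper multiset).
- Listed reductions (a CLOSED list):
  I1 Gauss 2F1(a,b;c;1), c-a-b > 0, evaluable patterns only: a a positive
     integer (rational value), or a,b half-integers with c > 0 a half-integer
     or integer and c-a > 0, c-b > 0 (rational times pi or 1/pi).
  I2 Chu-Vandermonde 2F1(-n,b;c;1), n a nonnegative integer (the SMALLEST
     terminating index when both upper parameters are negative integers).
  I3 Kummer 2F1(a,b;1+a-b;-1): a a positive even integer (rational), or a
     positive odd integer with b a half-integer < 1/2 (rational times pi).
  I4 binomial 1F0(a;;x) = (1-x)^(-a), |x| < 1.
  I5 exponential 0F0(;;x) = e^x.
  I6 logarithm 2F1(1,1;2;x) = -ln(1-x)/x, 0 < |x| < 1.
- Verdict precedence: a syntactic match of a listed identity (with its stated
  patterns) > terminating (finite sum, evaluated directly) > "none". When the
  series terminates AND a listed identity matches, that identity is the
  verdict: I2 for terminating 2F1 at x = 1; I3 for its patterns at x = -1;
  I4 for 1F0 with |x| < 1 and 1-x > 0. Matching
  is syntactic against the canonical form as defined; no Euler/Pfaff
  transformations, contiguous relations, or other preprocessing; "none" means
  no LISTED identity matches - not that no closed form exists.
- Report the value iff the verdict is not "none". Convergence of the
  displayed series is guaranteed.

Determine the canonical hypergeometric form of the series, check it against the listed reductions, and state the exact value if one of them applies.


Canonical form: C = \frac{3}{4} times 2F1 with upper {-\frac{3}{4}, 4}, lower {\frac{23}{4}}, x = -1. Verdict (x = -1): Kummer (I3) applies (x = -1; c = \frac{23}{4} equals 1+a-b for upper {-\frac{3}{4}, 4}: listed pattern). Hence: \frac{285}{256}.

Key step: x = -1 and the factorial ratio (C = 3/4) (k+a-1)!/(a-1)! is a rising factorial (a)_k.
Step ratio: r(k) = -1 * (k-\frac{3}{4}) (k+4) / [(k+\frac{23}{4}) (k+1)] - rational in k, leading ratio -1; with t_0 = \frac{3}{4}, classification follows.


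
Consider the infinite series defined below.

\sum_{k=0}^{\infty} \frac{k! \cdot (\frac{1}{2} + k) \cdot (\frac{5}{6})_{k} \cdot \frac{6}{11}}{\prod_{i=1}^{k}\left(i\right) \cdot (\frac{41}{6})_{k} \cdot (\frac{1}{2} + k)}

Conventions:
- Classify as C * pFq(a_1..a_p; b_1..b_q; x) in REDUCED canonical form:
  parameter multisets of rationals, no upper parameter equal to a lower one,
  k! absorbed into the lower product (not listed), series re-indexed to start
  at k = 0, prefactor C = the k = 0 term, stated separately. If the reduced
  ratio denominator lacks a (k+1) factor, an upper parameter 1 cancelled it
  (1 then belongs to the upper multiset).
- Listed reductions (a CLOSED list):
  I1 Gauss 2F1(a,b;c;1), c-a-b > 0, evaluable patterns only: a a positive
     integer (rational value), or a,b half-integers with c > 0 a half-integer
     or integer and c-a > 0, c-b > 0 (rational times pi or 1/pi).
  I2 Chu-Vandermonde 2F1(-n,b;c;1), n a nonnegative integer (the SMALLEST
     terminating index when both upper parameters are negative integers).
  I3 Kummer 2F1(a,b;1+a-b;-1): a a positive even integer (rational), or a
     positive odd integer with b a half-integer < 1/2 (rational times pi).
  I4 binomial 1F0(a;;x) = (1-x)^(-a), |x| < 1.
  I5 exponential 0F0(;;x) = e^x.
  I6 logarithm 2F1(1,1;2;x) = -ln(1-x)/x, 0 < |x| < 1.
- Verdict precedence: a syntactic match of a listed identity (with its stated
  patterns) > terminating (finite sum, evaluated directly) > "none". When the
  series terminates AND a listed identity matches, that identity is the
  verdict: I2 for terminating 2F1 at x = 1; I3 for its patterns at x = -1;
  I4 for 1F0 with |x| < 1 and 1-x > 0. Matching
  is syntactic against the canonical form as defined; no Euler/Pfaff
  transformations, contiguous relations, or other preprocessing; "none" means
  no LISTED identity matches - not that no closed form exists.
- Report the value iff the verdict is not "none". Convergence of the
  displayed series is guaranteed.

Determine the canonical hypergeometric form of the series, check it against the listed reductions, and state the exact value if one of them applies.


Reduced: x = 1, 2F1, upper = {\frac{5}{6}, 1}, lower = {\frac{41}{6}}, C = \frac{6}{11}. Verdict: Gauss's theorem (I1) matches (x = 1: the Gamma ratio telescopes since c-a-b = 5 > 0 and a = 1 in Z>0). Sum: \frac{7}{11}.

First insight: t_0 being \frac{6}{11}, the product of the first k integers (C = 6/11) is k!.
Step ratio: r(k) = 1 * (k+\frac{5}{6}) (k+1) / [(k+\frac{41}{6}) (k+1)] - rational in k, leading ratio 1; with t_0 = \frac{6}{11}, classification follows.


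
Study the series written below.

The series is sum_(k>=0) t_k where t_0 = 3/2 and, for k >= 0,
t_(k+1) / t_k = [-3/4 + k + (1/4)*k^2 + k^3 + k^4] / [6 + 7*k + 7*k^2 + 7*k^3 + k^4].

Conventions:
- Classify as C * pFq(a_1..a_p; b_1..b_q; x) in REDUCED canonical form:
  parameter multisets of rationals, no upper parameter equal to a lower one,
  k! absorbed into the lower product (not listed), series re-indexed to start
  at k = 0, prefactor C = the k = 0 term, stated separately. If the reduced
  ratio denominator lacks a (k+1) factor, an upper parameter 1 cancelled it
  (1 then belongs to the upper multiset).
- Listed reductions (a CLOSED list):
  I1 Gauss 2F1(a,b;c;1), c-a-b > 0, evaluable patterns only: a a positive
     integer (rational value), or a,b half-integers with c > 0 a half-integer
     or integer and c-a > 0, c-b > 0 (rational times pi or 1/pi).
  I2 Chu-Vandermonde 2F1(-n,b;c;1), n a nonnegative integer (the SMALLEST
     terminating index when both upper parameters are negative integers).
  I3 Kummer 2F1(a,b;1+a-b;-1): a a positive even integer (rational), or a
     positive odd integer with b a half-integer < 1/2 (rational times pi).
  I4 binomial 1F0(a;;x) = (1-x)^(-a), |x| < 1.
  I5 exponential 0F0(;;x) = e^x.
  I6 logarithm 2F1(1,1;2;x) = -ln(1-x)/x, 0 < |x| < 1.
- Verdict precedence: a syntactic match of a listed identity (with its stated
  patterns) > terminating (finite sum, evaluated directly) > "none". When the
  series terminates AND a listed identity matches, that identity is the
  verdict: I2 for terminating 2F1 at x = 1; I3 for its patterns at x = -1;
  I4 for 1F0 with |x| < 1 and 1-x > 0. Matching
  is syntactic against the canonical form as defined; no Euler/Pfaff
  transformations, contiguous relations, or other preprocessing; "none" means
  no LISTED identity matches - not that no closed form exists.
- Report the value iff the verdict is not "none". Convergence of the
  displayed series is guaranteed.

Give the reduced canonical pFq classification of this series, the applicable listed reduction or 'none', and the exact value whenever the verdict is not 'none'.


Key step: with t_0 = 3/2, cancel k^2 + 1 from the displayed ratio first; then prefactor 3/2.
Adjacent-term ratio: r(k) = 1 * (k-1/2) (k+3/2) / [(k+6) (k+1)] - rational in k, leading ratio 1; with t_0 = 3/2, classification follows.

Classification (C = 3/2): 2F1 with upper {-1/2, 3/2}, lower {6}, argument x = 1. Verdict: Gauss (I1, half-integer pattern) fires (x = 1; upper {-1/2, 3/2} half-integers, c = 6 in the evaluable pattern). Sum: (32768/8085) / pi.


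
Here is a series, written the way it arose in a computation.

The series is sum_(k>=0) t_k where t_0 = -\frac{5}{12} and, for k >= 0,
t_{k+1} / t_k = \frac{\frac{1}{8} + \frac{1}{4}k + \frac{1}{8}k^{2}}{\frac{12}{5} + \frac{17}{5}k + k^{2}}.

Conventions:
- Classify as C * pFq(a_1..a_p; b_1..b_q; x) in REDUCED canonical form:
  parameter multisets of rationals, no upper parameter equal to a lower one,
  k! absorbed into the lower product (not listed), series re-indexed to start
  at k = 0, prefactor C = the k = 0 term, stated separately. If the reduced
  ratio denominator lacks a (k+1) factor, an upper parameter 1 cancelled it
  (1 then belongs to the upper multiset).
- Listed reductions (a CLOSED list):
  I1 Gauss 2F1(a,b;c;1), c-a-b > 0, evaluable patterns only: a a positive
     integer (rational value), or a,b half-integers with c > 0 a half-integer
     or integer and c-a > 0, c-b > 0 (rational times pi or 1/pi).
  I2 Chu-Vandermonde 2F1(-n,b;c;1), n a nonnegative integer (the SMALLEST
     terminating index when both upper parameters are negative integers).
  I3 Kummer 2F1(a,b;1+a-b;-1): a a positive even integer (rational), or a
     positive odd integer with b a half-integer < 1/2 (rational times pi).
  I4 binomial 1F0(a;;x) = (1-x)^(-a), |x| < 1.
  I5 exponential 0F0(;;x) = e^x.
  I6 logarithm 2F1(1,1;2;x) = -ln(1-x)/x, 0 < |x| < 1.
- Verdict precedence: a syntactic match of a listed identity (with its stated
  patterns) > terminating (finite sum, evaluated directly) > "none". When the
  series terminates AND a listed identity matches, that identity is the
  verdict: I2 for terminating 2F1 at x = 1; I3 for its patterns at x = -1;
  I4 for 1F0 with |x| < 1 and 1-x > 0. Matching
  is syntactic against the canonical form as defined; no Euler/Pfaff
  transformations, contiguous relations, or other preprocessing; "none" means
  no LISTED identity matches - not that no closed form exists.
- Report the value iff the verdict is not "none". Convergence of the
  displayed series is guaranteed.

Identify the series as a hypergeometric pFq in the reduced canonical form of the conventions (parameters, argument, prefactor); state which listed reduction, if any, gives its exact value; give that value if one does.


First insight: t_0 = -\frac{5}{12} here, and the expanded ratio factors over Q; prefactor -5/12, roots give parameters.
Term ratio: r(k) = \frac{1}{8} * (k+1) (k+1) / [(k+\frac{12}{5}) (k+1)] - poly over poly, x = \frac{1}{8} from leading terms; C = -\frac{5}{12} at k = 0.

This is -\frac{5}{12} * 2F1(1, 1; \frac{12}{5}; \frac{1}{8}) in reduced canonical form. Verdict: none. Every listed pattern misses the 2F1 form at \frac{1}{8}, upper {1, 1}.


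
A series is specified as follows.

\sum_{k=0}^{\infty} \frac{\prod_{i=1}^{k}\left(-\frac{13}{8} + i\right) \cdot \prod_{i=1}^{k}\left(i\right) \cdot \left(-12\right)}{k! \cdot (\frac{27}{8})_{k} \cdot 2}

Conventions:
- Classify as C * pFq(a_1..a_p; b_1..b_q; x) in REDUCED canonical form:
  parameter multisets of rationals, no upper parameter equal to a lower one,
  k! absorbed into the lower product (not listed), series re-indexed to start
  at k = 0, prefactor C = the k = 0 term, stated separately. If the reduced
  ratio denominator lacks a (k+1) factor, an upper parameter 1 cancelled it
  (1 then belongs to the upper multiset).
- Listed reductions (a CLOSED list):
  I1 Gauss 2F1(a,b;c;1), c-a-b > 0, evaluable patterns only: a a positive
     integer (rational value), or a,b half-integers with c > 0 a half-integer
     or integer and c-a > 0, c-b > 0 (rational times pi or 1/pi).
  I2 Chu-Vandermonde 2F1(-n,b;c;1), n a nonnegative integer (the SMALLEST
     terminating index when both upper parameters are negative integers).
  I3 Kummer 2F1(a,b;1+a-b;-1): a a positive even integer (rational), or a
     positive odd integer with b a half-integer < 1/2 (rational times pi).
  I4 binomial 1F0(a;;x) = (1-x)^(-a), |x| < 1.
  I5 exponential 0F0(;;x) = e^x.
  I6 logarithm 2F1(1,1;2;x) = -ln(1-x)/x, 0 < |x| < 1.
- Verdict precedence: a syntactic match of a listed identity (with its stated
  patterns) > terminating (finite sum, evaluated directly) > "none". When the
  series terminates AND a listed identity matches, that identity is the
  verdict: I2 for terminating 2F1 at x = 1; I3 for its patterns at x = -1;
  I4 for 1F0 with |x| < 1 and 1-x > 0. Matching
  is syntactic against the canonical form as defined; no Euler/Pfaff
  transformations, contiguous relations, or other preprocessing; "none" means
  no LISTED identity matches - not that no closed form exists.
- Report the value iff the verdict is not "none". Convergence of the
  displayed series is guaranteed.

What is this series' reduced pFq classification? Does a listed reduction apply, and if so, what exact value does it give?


At argument 1: a 2F1 with upper {-\frac{5}{8}, 1}, lower {\frac{27}{8}}, scaled by C = -6. Verdict: the Gauss summation I1 fires (x = 1: the Gamma ratio telescopes since c-a-b = 3 > 0 and a = 1 in Z>0). Sum: -\frac{19}{4}.

Structural cue: t_0 being -6, the constant factors (prefactor -6) combine into one prefactor.
Step ratio: r(k) = 1 * (k-\frac{5}{8}) (k+1) / [(k+\frac{27}{8}) (k+1)] - rational in k, leading ratio 1; with t_0 = -6, classification follows.


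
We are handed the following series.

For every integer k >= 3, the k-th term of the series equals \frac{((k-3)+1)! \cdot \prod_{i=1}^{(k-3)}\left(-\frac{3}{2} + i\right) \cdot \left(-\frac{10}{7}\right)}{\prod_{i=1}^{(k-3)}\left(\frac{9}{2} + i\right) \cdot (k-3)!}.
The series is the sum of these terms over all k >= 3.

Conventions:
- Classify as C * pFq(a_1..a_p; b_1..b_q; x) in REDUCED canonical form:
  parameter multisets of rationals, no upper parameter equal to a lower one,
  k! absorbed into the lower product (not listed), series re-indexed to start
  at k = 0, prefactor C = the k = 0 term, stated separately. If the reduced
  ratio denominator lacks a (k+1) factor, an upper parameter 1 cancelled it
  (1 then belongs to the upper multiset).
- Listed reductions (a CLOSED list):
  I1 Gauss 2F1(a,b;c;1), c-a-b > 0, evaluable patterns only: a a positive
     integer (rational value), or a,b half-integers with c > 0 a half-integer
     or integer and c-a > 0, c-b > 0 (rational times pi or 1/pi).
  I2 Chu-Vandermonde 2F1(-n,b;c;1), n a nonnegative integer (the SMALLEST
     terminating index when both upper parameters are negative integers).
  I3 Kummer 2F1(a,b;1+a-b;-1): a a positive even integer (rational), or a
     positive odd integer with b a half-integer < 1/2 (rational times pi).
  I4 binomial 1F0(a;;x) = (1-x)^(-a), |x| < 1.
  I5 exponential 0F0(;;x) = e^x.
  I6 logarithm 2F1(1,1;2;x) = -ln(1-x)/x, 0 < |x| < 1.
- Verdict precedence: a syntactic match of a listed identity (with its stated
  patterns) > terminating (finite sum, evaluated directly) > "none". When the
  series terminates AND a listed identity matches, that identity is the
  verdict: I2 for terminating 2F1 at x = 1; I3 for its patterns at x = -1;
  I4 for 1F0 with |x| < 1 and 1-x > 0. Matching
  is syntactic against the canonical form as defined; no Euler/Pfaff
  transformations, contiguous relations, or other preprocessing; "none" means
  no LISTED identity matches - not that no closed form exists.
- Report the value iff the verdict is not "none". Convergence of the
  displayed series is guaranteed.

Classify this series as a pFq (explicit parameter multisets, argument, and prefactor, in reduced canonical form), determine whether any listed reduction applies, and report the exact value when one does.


Key observation: with t_0 = -\frac{10}{7}, the running product (prefactor -10/7) telescopes to a rising factorial.
Adjacent-term ratio: r(k) = 1 * (k-\frac{1}{2}) (k+2) / [(k+\frac{11}{2}) (k+1)] - rational in k. x = 1; t_0 = -\frac{10}{7}; negate the roots.

x = 1 here; the reduced form reads 2F1, upper {-\frac{1}{2}, 2}, lower {\frac{11}{2}}, C = -\frac{10}{7}. Verdict (x = 1): Gauss's theorem (I1) applies (x = 1: the Gamma ratio telescopes since c-a-b = 4 > 0 and a = 2 in Z>0). Exact value: -\frac{9}{8}.


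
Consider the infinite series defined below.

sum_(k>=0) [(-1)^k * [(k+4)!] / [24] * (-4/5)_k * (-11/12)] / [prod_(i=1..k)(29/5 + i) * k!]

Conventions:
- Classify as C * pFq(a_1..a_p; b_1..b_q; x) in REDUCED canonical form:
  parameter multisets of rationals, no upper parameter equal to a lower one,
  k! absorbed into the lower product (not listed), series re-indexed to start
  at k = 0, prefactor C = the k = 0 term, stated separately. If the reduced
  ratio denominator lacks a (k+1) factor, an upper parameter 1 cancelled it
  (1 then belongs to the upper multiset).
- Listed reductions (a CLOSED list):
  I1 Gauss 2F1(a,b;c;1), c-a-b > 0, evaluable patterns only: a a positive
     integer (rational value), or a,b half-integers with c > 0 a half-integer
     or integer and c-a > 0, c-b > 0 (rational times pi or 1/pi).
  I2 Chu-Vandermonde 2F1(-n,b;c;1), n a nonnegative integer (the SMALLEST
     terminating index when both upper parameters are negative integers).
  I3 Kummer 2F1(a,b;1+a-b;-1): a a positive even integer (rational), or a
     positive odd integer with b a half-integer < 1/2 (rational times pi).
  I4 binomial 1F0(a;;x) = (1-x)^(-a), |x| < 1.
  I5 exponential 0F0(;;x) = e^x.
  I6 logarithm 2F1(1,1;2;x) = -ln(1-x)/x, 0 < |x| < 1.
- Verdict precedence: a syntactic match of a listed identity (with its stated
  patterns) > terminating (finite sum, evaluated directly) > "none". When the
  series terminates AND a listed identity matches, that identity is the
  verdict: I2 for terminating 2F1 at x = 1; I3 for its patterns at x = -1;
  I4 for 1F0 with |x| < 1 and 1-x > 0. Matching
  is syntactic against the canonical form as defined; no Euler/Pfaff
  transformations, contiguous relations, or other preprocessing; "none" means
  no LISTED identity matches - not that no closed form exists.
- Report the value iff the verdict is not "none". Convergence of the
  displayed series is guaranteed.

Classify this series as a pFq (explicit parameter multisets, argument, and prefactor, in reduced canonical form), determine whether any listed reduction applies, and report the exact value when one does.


At argument -1: a 2F1 with upper {-4/5, 5}, lower {34/5}, scaled by C = -11/12. Verdict: none (x = -1): each listed identity misses the multisets {-4/5, 5} ; {34/5}.

Key step: t_0 being -11/12, the lower running product (C = -11/12) is a rising factorial.
Consecutive-term ratio: r(k) = (-1) * (k-4/5) (k+5) / [(k+34/5) (k+1)] - rational in k, leading ratio (-1); with t_0 = -11/12, classification follows.


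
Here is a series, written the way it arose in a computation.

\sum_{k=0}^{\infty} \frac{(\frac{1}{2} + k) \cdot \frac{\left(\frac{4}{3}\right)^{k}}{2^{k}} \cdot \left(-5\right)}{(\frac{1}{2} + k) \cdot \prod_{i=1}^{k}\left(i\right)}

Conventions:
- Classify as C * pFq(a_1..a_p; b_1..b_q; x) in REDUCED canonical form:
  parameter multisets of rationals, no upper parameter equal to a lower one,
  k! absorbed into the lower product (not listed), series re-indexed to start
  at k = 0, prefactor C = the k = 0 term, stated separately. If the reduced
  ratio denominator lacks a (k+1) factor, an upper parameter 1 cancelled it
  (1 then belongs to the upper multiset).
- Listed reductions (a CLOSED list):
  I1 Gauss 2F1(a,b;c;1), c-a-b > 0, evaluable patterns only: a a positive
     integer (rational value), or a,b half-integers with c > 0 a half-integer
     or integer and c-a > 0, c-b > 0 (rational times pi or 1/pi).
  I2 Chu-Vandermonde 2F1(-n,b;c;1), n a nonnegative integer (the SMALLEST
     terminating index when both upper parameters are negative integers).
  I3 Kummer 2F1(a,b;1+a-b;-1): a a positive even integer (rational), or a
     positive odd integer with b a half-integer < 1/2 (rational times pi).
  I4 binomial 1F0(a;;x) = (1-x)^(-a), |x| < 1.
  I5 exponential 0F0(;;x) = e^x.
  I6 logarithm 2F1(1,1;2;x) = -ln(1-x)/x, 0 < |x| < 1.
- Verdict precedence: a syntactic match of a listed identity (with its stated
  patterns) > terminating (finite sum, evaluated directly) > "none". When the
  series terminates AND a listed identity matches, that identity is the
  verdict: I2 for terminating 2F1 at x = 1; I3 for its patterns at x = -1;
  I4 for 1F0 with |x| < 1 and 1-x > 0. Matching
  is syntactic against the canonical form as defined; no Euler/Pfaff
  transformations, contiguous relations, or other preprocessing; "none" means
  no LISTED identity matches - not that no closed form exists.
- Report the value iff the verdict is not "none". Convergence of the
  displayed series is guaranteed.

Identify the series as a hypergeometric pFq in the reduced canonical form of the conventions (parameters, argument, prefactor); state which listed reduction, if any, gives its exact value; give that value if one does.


With C = -5: the canonical form is 0F0(-; -; \frac{2}{3}). Verdict: this is the I5 exponential reduction (the 0F0 exponential series at x = \frac{2}{3}). Exact value: \left(-5\right) \cdot e^{\frac{2}{3}}.

Key observation: t_0 being -5, the product of the first k integers (C = -5) is k!.
Adjacent-term ratio: r(k) = \frac{2}{3} * 1 / [(k+1)] - rational in k. x = \frac{2}{3}; t_0 = -5; negate the roots.
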